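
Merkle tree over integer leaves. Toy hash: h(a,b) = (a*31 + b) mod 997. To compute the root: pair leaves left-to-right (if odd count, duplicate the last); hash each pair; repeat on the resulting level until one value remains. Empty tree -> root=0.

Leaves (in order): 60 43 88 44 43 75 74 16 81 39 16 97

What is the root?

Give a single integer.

Answer: 996

Derivation:
L0: [60, 43, 88, 44, 43, 75, 74, 16, 81, 39, 16, 97]
L1: h(60,43)=(60*31+43)%997=906 h(88,44)=(88*31+44)%997=778 h(43,75)=(43*31+75)%997=411 h(74,16)=(74*31+16)%997=316 h(81,39)=(81*31+39)%997=556 h(16,97)=(16*31+97)%997=593 -> [906, 778, 411, 316, 556, 593]
L2: h(906,778)=(906*31+778)%997=948 h(411,316)=(411*31+316)%997=96 h(556,593)=(556*31+593)%997=880 -> [948, 96, 880]
L3: h(948,96)=(948*31+96)%997=571 h(880,880)=(880*31+880)%997=244 -> [571, 244]
L4: h(571,244)=(571*31+244)%997=996 -> [996]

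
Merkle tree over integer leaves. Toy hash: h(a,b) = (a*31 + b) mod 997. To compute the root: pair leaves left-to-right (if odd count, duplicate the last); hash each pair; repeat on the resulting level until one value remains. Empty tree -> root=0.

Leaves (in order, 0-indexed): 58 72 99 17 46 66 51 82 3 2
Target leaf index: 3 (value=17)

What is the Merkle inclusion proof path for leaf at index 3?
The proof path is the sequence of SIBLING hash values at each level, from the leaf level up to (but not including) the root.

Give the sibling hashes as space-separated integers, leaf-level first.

Answer: 99 873 59 571

Derivation:
L0 (leaves): [58, 72, 99, 17, 46, 66, 51, 82, 3, 2], target index=3
L1: h(58,72)=(58*31+72)%997=873 [pair 0] h(99,17)=(99*31+17)%997=95 [pair 1] h(46,66)=(46*31+66)%997=495 [pair 2] h(51,82)=(51*31+82)%997=666 [pair 3] h(3,2)=(3*31+2)%997=95 [pair 4] -> [873, 95, 495, 666, 95]
  Sibling for proof at L0: 99
L2: h(873,95)=(873*31+95)%997=239 [pair 0] h(495,666)=(495*31+666)%997=59 [pair 1] h(95,95)=(95*31+95)%997=49 [pair 2] -> [239, 59, 49]
  Sibling for proof at L1: 873
L3: h(239,59)=(239*31+59)%997=489 [pair 0] h(49,49)=(49*31+49)%997=571 [pair 1] -> [489, 571]
  Sibling for proof at L2: 59
L4: h(489,571)=(489*31+571)%997=775 [pair 0] -> [775]
  Sibling for proof at L3: 571
Root: 775
Proof path (sibling hashes from leaf to root): [99, 873, 59, 571]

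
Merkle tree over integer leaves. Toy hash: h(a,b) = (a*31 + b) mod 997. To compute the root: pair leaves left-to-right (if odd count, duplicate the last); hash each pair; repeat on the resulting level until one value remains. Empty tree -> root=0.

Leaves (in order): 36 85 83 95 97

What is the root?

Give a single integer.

L0: [36, 85, 83, 95, 97]
L1: h(36,85)=(36*31+85)%997=204 h(83,95)=(83*31+95)%997=674 h(97,97)=(97*31+97)%997=113 -> [204, 674, 113]
L2: h(204,674)=(204*31+674)%997=19 h(113,113)=(113*31+113)%997=625 -> [19, 625]
L3: h(19,625)=(19*31+625)%997=217 -> [217]

Answer: 217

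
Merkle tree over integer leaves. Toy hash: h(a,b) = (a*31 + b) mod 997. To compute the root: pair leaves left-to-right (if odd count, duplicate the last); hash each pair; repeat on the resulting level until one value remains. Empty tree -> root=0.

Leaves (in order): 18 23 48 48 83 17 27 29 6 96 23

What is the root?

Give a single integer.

Answer: 803

Derivation:
L0: [18, 23, 48, 48, 83, 17, 27, 29, 6, 96, 23]
L1: h(18,23)=(18*31+23)%997=581 h(48,48)=(48*31+48)%997=539 h(83,17)=(83*31+17)%997=596 h(27,29)=(27*31+29)%997=866 h(6,96)=(6*31+96)%997=282 h(23,23)=(23*31+23)%997=736 -> [581, 539, 596, 866, 282, 736]
L2: h(581,539)=(581*31+539)%997=604 h(596,866)=(596*31+866)%997=399 h(282,736)=(282*31+736)%997=505 -> [604, 399, 505]
L3: h(604,399)=(604*31+399)%997=180 h(505,505)=(505*31+505)%997=208 -> [180, 208]
L4: h(180,208)=(180*31+208)%997=803 -> [803]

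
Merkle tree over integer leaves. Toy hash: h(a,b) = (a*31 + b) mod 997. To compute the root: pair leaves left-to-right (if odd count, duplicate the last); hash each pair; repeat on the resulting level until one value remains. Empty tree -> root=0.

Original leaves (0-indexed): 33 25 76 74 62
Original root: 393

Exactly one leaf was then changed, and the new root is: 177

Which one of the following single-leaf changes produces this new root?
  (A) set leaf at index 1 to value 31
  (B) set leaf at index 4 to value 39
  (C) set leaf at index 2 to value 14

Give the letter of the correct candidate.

Answer: A

Derivation:
Original leaves: [33, 25, 76, 74, 62]
Target new root: 177
Try each candidate change and compute the resulting root:
Candidate A: set leaf[1] = 31 -> leaves = [33, 31, 76, 74, 62]
  L0: [33, 31, 76, 74, 62]
  L1: h(33,31)=(33*31+31)%997=57 h(76,74)=(76*31+74)%997=436 h(62,62)=(62*31+62)%997=987 -> [57, 436, 987]
  L2: h(57,436)=(57*31+436)%997=209 h(987,987)=(987*31+987)%997=677 -> [209, 677]
  L3: h(209,677)=(209*31+677)%997=177 -> [177]
  root = 177 == target 177  ** MATCH **
Candidate B: set leaf[4] = 39 -> leaves = [33, 25, 76, 74, 39]
  L0: [33, 25, 76, 74, 39]
  L1: h(33,25)=(33*31+25)%997=51 h(76,74)=(76*31+74)%997=436 h(39,39)=(39*31+39)%997=251 -> [51, 436, 251]
  L2: h(51,436)=(51*31+436)%997=23 h(251,251)=(251*31+251)%997=56 -> [23, 56]
  L3: h(23,56)=(23*31+56)%997=769 -> [769]
  root = 769 != target 177
Candidate C: set leaf[2] = 14 -> leaves = [33, 25, 14, 74, 62]
  L0: [33, 25, 14, 74, 62]
  L1: h(33,25)=(33*31+25)%997=51 h(14,74)=(14*31+74)%997=508 h(62,62)=(62*31+62)%997=987 -> [51, 508, 987]
  L2: h(51,508)=(51*31+508)%997=95 h(987,987)=(987*31+987)%997=677 -> [95, 677]
  L3: h(95,677)=(95*31+677)%997=631 -> [631]
  root = 631 != target 177
Candidate A produces the target root.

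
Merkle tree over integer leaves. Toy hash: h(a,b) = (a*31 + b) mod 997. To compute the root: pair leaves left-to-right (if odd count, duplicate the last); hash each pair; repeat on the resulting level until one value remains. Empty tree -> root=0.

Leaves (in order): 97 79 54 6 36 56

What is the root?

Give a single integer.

L0: [97, 79, 54, 6, 36, 56]
L1: h(97,79)=(97*31+79)%997=95 h(54,6)=(54*31+6)%997=683 h(36,56)=(36*31+56)%997=175 -> [95, 683, 175]
L2: h(95,683)=(95*31+683)%997=637 h(175,175)=(175*31+175)%997=615 -> [637, 615]
L3: h(637,615)=(637*31+615)%997=422 -> [422]

Answer: 422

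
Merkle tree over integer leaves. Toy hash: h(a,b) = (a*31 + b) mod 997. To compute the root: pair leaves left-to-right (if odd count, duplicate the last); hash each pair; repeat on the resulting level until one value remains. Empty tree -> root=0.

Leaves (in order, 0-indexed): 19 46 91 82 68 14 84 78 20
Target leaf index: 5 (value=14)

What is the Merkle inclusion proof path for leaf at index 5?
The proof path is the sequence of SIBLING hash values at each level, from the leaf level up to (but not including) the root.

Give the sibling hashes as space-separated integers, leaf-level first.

L0 (leaves): [19, 46, 91, 82, 68, 14, 84, 78, 20], target index=5
L1: h(19,46)=(19*31+46)%997=635 [pair 0] h(91,82)=(91*31+82)%997=909 [pair 1] h(68,14)=(68*31+14)%997=128 [pair 2] h(84,78)=(84*31+78)%997=688 [pair 3] h(20,20)=(20*31+20)%997=640 [pair 4] -> [635, 909, 128, 688, 640]
  Sibling for proof at L0: 68
L2: h(635,909)=(635*31+909)%997=654 [pair 0] h(128,688)=(128*31+688)%997=668 [pair 1] h(640,640)=(640*31+640)%997=540 [pair 2] -> [654, 668, 540]
  Sibling for proof at L1: 688
L3: h(654,668)=(654*31+668)%997=5 [pair 0] h(540,540)=(540*31+540)%997=331 [pair 1] -> [5, 331]
  Sibling for proof at L2: 654
L4: h(5,331)=(5*31+331)%997=486 [pair 0] -> [486]
  Sibling for proof at L3: 331
Root: 486
Proof path (sibling hashes from leaf to root): [68, 688, 654, 331]

Answer: 68 688 654 331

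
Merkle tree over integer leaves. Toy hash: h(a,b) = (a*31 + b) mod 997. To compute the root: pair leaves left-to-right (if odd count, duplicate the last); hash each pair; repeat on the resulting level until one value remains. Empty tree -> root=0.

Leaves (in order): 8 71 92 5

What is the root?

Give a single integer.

L0: [8, 71, 92, 5]
L1: h(8,71)=(8*31+71)%997=319 h(92,5)=(92*31+5)%997=863 -> [319, 863]
L2: h(319,863)=(319*31+863)%997=782 -> [782]

Answer: 782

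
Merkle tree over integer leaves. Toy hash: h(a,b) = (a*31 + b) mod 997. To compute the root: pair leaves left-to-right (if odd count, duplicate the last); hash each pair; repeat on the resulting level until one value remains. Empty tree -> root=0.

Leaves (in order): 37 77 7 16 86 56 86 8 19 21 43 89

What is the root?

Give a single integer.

L0: [37, 77, 7, 16, 86, 56, 86, 8, 19, 21, 43, 89]
L1: h(37,77)=(37*31+77)%997=227 h(7,16)=(7*31+16)%997=233 h(86,56)=(86*31+56)%997=728 h(86,8)=(86*31+8)%997=680 h(19,21)=(19*31+21)%997=610 h(43,89)=(43*31+89)%997=425 -> [227, 233, 728, 680, 610, 425]
L2: h(227,233)=(227*31+233)%997=291 h(728,680)=(728*31+680)%997=317 h(610,425)=(610*31+425)%997=392 -> [291, 317, 392]
L3: h(291,317)=(291*31+317)%997=365 h(392,392)=(392*31+392)%997=580 -> [365, 580]
L4: h(365,580)=(365*31+580)%997=928 -> [928]

Answer: 928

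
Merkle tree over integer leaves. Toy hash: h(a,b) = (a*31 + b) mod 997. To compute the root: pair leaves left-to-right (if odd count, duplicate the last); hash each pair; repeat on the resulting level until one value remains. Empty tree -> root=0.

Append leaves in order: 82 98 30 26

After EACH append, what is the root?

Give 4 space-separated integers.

After append 82 (leaves=[82]):
  L0: [82]
  root=82
After append 98 (leaves=[82, 98]):
  L0: [82, 98]
  L1: h(82,98)=(82*31+98)%997=646 -> [646]
  root=646
After append 30 (leaves=[82, 98, 30]):
  L0: [82, 98, 30]
  L1: h(82,98)=(82*31+98)%997=646 h(30,30)=(30*31+30)%997=960 -> [646, 960]
  L2: h(646,960)=(646*31+960)%997=49 -> [49]
  root=49
After append 26 (leaves=[82, 98, 30, 26]):
  L0: [82, 98, 30, 26]
  L1: h(82,98)=(82*31+98)%997=646 h(30,26)=(30*31+26)%997=956 -> [646, 956]
  L2: h(646,956)=(646*31+956)%997=45 -> [45]
  root=45

Answer: 82 646 49 45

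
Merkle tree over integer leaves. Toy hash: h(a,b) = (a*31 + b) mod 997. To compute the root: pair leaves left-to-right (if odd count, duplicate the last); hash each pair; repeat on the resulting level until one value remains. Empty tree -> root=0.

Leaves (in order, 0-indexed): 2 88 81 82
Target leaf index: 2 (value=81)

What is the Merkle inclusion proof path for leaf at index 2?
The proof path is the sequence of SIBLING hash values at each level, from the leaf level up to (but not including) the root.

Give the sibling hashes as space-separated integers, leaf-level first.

Answer: 82 150

Derivation:
L0 (leaves): [2, 88, 81, 82], target index=2
L1: h(2,88)=(2*31+88)%997=150 [pair 0] h(81,82)=(81*31+82)%997=599 [pair 1] -> [150, 599]
  Sibling for proof at L0: 82
L2: h(150,599)=(150*31+599)%997=264 [pair 0] -> [264]
  Sibling for proof at L1: 150
Root: 264
Proof path (sibling hashes from leaf to root): [82, 150]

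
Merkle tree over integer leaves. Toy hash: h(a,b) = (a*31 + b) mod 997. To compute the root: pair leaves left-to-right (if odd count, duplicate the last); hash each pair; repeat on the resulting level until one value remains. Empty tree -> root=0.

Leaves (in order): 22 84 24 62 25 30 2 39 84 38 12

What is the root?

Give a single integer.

L0: [22, 84, 24, 62, 25, 30, 2, 39, 84, 38, 12]
L1: h(22,84)=(22*31+84)%997=766 h(24,62)=(24*31+62)%997=806 h(25,30)=(25*31+30)%997=805 h(2,39)=(2*31+39)%997=101 h(84,38)=(84*31+38)%997=648 h(12,12)=(12*31+12)%997=384 -> [766, 806, 805, 101, 648, 384]
L2: h(766,806)=(766*31+806)%997=624 h(805,101)=(805*31+101)%997=131 h(648,384)=(648*31+384)%997=532 -> [624, 131, 532]
L3: h(624,131)=(624*31+131)%997=532 h(532,532)=(532*31+532)%997=75 -> [532, 75]
L4: h(532,75)=(532*31+75)%997=615 -> [615]

Answer: 615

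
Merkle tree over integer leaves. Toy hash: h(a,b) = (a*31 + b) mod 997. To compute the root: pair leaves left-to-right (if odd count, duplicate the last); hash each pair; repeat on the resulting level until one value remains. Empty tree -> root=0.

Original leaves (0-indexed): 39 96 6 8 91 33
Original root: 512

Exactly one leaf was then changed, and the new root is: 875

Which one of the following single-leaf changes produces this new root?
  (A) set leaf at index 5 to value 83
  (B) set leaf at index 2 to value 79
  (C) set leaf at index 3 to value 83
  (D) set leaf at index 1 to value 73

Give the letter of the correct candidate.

Answer: B

Derivation:
Original leaves: [39, 96, 6, 8, 91, 33]
Target new root: 875
Try each candidate change and compute the resulting root:
Candidate A: set leaf[5] = 83 -> leaves = [39, 96, 6, 8, 91, 83]
  L0: [39, 96, 6, 8, 91, 83]
  L1: h(39,96)=(39*31+96)%997=308 h(6,8)=(6*31+8)%997=194 h(91,83)=(91*31+83)%997=910 -> [308, 194, 910]
  L2: h(308,194)=(308*31+194)%997=769 h(910,910)=(910*31+910)%997=207 -> [769, 207]
  L3: h(769,207)=(769*31+207)%997=118 -> [118]
  root = 118 != target 875
Candidate B: set leaf[2] = 79 -> leaves = [39, 96, 79, 8, 91, 33]
  L0: [39, 96, 79, 8, 91, 33]
  L1: h(39,96)=(39*31+96)%997=308 h(79,8)=(79*31+8)%997=463 h(91,33)=(91*31+33)%997=860 -> [308, 463, 860]
  L2: h(308,463)=(308*31+463)%997=41 h(860,860)=(860*31+860)%997=601 -> [41, 601]
  L3: h(41,601)=(41*31+601)%997=875 -> [875]
  root = 875 == target 875  ** MATCH **
Candidate C: set leaf[3] = 83 -> leaves = [39, 96, 6, 83, 91, 33]
  L0: [39, 96, 6, 83, 91, 33]
  L1: h(39,96)=(39*31+96)%997=308 h(6,83)=(6*31+83)%997=269 h(91,33)=(91*31+33)%997=860 -> [308, 269, 860]
  L2: h(308,269)=(308*31+269)%997=844 h(860,860)=(860*31+860)%997=601 -> [844, 601]
  L3: h(844,601)=(844*31+601)%997=843 -> [843]
  root = 843 != target 875
Candidate D: set leaf[1] = 73 -> leaves = [39, 73, 6, 8, 91, 33]
  L0: [39, 73, 6, 8, 91, 33]
  L1: h(39,73)=(39*31+73)%997=285 h(6,8)=(6*31+8)%997=194 h(91,33)=(91*31+33)%997=860 -> [285, 194, 860]
  L2: h(285,194)=(285*31+194)%997=56 h(860,860)=(860*31+860)%997=601 -> [56, 601]
  L3: h(56,601)=(56*31+601)%997=343 -> [343]
  root = 343 != target 875
Candidate B produces the target root.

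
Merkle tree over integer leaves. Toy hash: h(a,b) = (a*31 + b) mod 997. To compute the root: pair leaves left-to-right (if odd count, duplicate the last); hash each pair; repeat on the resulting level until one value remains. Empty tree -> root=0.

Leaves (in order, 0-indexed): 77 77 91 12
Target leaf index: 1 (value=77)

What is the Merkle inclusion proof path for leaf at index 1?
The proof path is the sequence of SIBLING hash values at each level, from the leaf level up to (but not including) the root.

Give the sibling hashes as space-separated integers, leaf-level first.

Answer: 77 839

Derivation:
L0 (leaves): [77, 77, 91, 12], target index=1
L1: h(77,77)=(77*31+77)%997=470 [pair 0] h(91,12)=(91*31+12)%997=839 [pair 1] -> [470, 839]
  Sibling for proof at L0: 77
L2: h(470,839)=(470*31+839)%997=454 [pair 0] -> [454]
  Sibling for proof at L1: 839
Root: 454
Proof path (sibling hashes from leaf to root): [77, 839]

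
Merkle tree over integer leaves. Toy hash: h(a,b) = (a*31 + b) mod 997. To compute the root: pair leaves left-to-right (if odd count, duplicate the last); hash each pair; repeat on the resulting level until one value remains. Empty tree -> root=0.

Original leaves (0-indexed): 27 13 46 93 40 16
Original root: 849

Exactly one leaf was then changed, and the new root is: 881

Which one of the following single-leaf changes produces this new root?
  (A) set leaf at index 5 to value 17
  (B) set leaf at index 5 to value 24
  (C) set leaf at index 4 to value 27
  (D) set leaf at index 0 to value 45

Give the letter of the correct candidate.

Original leaves: [27, 13, 46, 93, 40, 16]
Target new root: 881
Try each candidate change and compute the resulting root:
Candidate A: set leaf[5] = 17 -> leaves = [27, 13, 46, 93, 40, 17]
  L0: [27, 13, 46, 93, 40, 17]
  L1: h(27,13)=(27*31+13)%997=850 h(46,93)=(46*31+93)%997=522 h(40,17)=(40*31+17)%997=260 -> [850, 522, 260]
  L2: h(850,522)=(850*31+522)%997=950 h(260,260)=(260*31+260)%997=344 -> [950, 344]
  L3: h(950,344)=(950*31+344)%997=881 -> [881]
  root = 881 == target 881  ** MATCH **
Candidate B: set leaf[5] = 24 -> leaves = [27, 13, 46, 93, 40, 24]
  L0: [27, 13, 46, 93, 40, 24]
  L1: h(27,13)=(27*31+13)%997=850 h(46,93)=(46*31+93)%997=522 h(40,24)=(40*31+24)%997=267 -> [850, 522, 267]
  L2: h(850,522)=(850*31+522)%997=950 h(267,267)=(267*31+267)%997=568 -> [950, 568]
  L3: h(950,568)=(950*31+568)%997=108 -> [108]
  root = 108 != target 881
Candidate C: set leaf[4] = 27 -> leaves = [27, 13, 46, 93, 27, 16]
  L0: [27, 13, 46, 93, 27, 16]
  L1: h(27,13)=(27*31+13)%997=850 h(46,93)=(46*31+93)%997=522 h(27,16)=(27*31+16)%997=853 -> [850, 522, 853]
  L2: h(850,522)=(850*31+522)%997=950 h(853,853)=(853*31+853)%997=377 -> [950, 377]
  L3: h(950,377)=(950*31+377)%997=914 -> [914]
  root = 914 != target 881
Candidate D: set leaf[0] = 45 -> leaves = [45, 13, 46, 93, 40, 16]
  L0: [45, 13, 46, 93, 40, 16]
  L1: h(45,13)=(45*31+13)%997=411 h(46,93)=(46*31+93)%997=522 h(40,16)=(40*31+16)%997=259 -> [411, 522, 259]
  L2: h(411,522)=(411*31+522)%997=302 h(259,259)=(259*31+259)%997=312 -> [302, 312]
  L3: h(302,312)=(302*31+312)%997=701 -> [701]
  root = 701 != target 881
Candidate A produces the target root.

Answer: A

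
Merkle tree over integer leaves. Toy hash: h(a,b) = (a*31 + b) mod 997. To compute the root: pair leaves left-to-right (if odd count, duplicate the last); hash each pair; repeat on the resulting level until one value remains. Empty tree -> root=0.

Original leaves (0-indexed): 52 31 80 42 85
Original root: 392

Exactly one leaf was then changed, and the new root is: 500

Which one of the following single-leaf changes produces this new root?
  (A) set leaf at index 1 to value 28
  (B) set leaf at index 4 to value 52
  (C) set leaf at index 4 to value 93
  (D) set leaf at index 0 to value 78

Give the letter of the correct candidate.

Original leaves: [52, 31, 80, 42, 85]
Target new root: 500
Try each candidate change and compute the resulting root:
Candidate A: set leaf[1] = 28 -> leaves = [52, 28, 80, 42, 85]
  L0: [52, 28, 80, 42, 85]
  L1: h(52,28)=(52*31+28)%997=643 h(80,42)=(80*31+42)%997=528 h(85,85)=(85*31+85)%997=726 -> [643, 528, 726]
  L2: h(643,528)=(643*31+528)%997=521 h(726,726)=(726*31+726)%997=301 -> [521, 301]
  L3: h(521,301)=(521*31+301)%997=500 -> [500]
  root = 500 == target 500  ** MATCH **
Candidate B: set leaf[4] = 52 -> leaves = [52, 31, 80, 42, 52]
  L0: [52, 31, 80, 42, 52]
  L1: h(52,31)=(52*31+31)%997=646 h(80,42)=(80*31+42)%997=528 h(52,52)=(52*31+52)%997=667 -> [646, 528, 667]
  L2: h(646,528)=(646*31+528)%997=614 h(667,667)=(667*31+667)%997=407 -> [614, 407]
  L3: h(614,407)=(614*31+407)%997=498 -> [498]
  root = 498 != target 500
Candidate C: set leaf[4] = 93 -> leaves = [52, 31, 80, 42, 93]
  L0: [52, 31, 80, 42, 93]
  L1: h(52,31)=(52*31+31)%997=646 h(80,42)=(80*31+42)%997=528 h(93,93)=(93*31+93)%997=982 -> [646, 528, 982]
  L2: h(646,528)=(646*31+528)%997=614 h(982,982)=(982*31+982)%997=517 -> [614, 517]
  L3: h(614,517)=(614*31+517)%997=608 -> [608]
  root = 608 != target 500
Candidate D: set leaf[0] = 78 -> leaves = [78, 31, 80, 42, 85]
  L0: [78, 31, 80, 42, 85]
  L1: h(78,31)=(78*31+31)%997=455 h(80,42)=(80*31+42)%997=528 h(85,85)=(85*31+85)%997=726 -> [455, 528, 726]
  L2: h(455,528)=(455*31+528)%997=675 h(726,726)=(726*31+726)%997=301 -> [675, 301]
  L3: h(675,301)=(675*31+301)%997=289 -> [289]
  root = 289 != target 500
Candidate A produces the target root.

Answer: A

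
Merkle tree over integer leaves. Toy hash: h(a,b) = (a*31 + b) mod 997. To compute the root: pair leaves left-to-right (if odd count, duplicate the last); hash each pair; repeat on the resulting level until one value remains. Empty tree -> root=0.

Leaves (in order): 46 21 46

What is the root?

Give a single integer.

L0: [46, 21, 46]
L1: h(46,21)=(46*31+21)%997=450 h(46,46)=(46*31+46)%997=475 -> [450, 475]
L2: h(450,475)=(450*31+475)%997=467 -> [467]

Answer: 467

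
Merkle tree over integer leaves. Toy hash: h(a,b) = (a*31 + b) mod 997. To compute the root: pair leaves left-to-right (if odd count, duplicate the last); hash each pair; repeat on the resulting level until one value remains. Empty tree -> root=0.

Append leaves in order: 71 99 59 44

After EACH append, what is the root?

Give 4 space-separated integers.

After append 71 (leaves=[71]):
  L0: [71]
  root=71
After append 99 (leaves=[71, 99]):
  L0: [71, 99]
  L1: h(71,99)=(71*31+99)%997=306 -> [306]
  root=306
After append 59 (leaves=[71, 99, 59]):
  L0: [71, 99, 59]
  L1: h(71,99)=(71*31+99)%997=306 h(59,59)=(59*31+59)%997=891 -> [306, 891]
  L2: h(306,891)=(306*31+891)%997=407 -> [407]
  root=407
After append 44 (leaves=[71, 99, 59, 44]):
  L0: [71, 99, 59, 44]
  L1: h(71,99)=(71*31+99)%997=306 h(59,44)=(59*31+44)%997=876 -> [306, 876]
  L2: h(306,876)=(306*31+876)%997=392 -> [392]
  root=392

Answer: 71 306 407 392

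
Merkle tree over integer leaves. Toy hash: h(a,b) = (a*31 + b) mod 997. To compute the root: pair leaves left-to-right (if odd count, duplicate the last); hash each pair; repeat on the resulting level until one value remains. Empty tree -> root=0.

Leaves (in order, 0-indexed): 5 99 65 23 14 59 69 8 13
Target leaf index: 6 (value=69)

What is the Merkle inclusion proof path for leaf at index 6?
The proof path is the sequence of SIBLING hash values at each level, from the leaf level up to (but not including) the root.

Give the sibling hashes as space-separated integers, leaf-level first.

Answer: 8 493 939 265

Derivation:
L0 (leaves): [5, 99, 65, 23, 14, 59, 69, 8, 13], target index=6
L1: h(5,99)=(5*31+99)%997=254 [pair 0] h(65,23)=(65*31+23)%997=44 [pair 1] h(14,59)=(14*31+59)%997=493 [pair 2] h(69,8)=(69*31+8)%997=153 [pair 3] h(13,13)=(13*31+13)%997=416 [pair 4] -> [254, 44, 493, 153, 416]
  Sibling for proof at L0: 8
L2: h(254,44)=(254*31+44)%997=939 [pair 0] h(493,153)=(493*31+153)%997=481 [pair 1] h(416,416)=(416*31+416)%997=351 [pair 2] -> [939, 481, 351]
  Sibling for proof at L1: 493
L3: h(939,481)=(939*31+481)%997=677 [pair 0] h(351,351)=(351*31+351)%997=265 [pair 1] -> [677, 265]
  Sibling for proof at L2: 939
L4: h(677,265)=(677*31+265)%997=315 [pair 0] -> [315]
  Sibling for proof at L3: 265
Root: 315
Proof path (sibling hashes from leaf to root): [8, 493, 939, 265]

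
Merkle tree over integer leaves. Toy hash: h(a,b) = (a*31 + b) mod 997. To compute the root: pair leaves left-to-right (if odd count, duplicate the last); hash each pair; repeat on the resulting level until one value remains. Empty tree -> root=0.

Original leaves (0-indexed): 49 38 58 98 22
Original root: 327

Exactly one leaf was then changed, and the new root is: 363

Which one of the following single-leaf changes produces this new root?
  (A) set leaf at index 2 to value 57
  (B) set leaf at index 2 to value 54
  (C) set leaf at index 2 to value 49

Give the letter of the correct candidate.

Original leaves: [49, 38, 58, 98, 22]
Target new root: 363
Try each candidate change and compute the resulting root:
Candidate A: set leaf[2] = 57 -> leaves = [49, 38, 57, 98, 22]
  L0: [49, 38, 57, 98, 22]
  L1: h(49,38)=(49*31+38)%997=560 h(57,98)=(57*31+98)%997=868 h(22,22)=(22*31+22)%997=704 -> [560, 868, 704]
  L2: h(560,868)=(560*31+868)%997=282 h(704,704)=(704*31+704)%997=594 -> [282, 594]
  L3: h(282,594)=(282*31+594)%997=363 -> [363]
  root = 363 == target 363  ** MATCH **
Candidate B: set leaf[2] = 54 -> leaves = [49, 38, 54, 98, 22]
  L0: [49, 38, 54, 98, 22]
  L1: h(49,38)=(49*31+38)%997=560 h(54,98)=(54*31+98)%997=775 h(22,22)=(22*31+22)%997=704 -> [560, 775, 704]
  L2: h(560,775)=(560*31+775)%997=189 h(704,704)=(704*31+704)%997=594 -> [189, 594]
  L3: h(189,594)=(189*31+594)%997=471 -> [471]
  root = 471 != target 363
Candidate C: set leaf[2] = 49 -> leaves = [49, 38, 49, 98, 22]
  L0: [49, 38, 49, 98, 22]
  L1: h(49,38)=(49*31+38)%997=560 h(49,98)=(49*31+98)%997=620 h(22,22)=(22*31+22)%997=704 -> [560, 620, 704]
  L2: h(560,620)=(560*31+620)%997=34 h(704,704)=(704*31+704)%997=594 -> [34, 594]
  L3: h(34,594)=(34*31+594)%997=651 -> [651]
  root = 651 != target 363
Candidate A produces the target root.

Answer: A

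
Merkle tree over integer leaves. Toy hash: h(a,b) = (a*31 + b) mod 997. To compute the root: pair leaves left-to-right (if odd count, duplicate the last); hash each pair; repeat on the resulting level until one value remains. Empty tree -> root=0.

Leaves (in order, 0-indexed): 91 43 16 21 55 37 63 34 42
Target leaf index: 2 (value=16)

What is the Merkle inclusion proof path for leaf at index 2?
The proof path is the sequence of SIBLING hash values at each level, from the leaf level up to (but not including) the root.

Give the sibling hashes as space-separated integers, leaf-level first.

L0 (leaves): [91, 43, 16, 21, 55, 37, 63, 34, 42], target index=2
L1: h(91,43)=(91*31+43)%997=870 [pair 0] h(16,21)=(16*31+21)%997=517 [pair 1] h(55,37)=(55*31+37)%997=745 [pair 2] h(63,34)=(63*31+34)%997=990 [pair 3] h(42,42)=(42*31+42)%997=347 [pair 4] -> [870, 517, 745, 990, 347]
  Sibling for proof at L0: 21
L2: h(870,517)=(870*31+517)%997=568 [pair 0] h(745,990)=(745*31+990)%997=157 [pair 1] h(347,347)=(347*31+347)%997=137 [pair 2] -> [568, 157, 137]
  Sibling for proof at L1: 870
L3: h(568,157)=(568*31+157)%997=816 [pair 0] h(137,137)=(137*31+137)%997=396 [pair 1] -> [816, 396]
  Sibling for proof at L2: 157
L4: h(816,396)=(816*31+396)%997=767 [pair 0] -> [767]
  Sibling for proof at L3: 396
Root: 767
Proof path (sibling hashes from leaf to root): [21, 870, 157, 396]

Answer: 21 870 157 396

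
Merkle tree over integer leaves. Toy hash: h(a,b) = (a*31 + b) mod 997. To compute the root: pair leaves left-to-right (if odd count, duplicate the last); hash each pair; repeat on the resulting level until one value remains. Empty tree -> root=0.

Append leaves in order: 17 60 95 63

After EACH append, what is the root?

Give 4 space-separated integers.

Answer: 17 587 300 268

Derivation:
After append 17 (leaves=[17]):
  L0: [17]
  root=17
After append 60 (leaves=[17, 60]):
  L0: [17, 60]
  L1: h(17,60)=(17*31+60)%997=587 -> [587]
  root=587
After append 95 (leaves=[17, 60, 95]):
  L0: [17, 60, 95]
  L1: h(17,60)=(17*31+60)%997=587 h(95,95)=(95*31+95)%997=49 -> [587, 49]
  L2: h(587,49)=(587*31+49)%997=300 -> [300]
  root=300
After append 63 (leaves=[17, 60, 95, 63]):
  L0: [17, 60, 95, 63]
  L1: h(17,60)=(17*31+60)%997=587 h(95,63)=(95*31+63)%997=17 -> [587, 17]
  L2: h(587,17)=(587*31+17)%997=268 -> [268]
  root=268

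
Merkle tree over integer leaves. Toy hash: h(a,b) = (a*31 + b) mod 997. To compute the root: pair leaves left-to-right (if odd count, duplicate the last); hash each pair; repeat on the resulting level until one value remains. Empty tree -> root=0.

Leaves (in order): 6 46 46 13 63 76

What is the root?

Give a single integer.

Answer: 488

Derivation:
L0: [6, 46, 46, 13, 63, 76]
L1: h(6,46)=(6*31+46)%997=232 h(46,13)=(46*31+13)%997=442 h(63,76)=(63*31+76)%997=35 -> [232, 442, 35]
L2: h(232,442)=(232*31+442)%997=655 h(35,35)=(35*31+35)%997=123 -> [655, 123]
L3: h(655,123)=(655*31+123)%997=488 -> [488]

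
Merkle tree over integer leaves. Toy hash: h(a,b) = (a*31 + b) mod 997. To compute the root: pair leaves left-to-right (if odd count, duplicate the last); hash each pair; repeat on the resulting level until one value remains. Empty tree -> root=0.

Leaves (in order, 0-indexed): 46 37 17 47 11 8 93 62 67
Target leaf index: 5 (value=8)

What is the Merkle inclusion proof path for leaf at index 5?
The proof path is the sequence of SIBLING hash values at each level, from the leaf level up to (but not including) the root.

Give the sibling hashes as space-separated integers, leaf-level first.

Answer: 11 951 65 62

Derivation:
L0 (leaves): [46, 37, 17, 47, 11, 8, 93, 62, 67], target index=5
L1: h(46,37)=(46*31+37)%997=466 [pair 0] h(17,47)=(17*31+47)%997=574 [pair 1] h(11,8)=(11*31+8)%997=349 [pair 2] h(93,62)=(93*31+62)%997=951 [pair 3] h(67,67)=(67*31+67)%997=150 [pair 4] -> [466, 574, 349, 951, 150]
  Sibling for proof at L0: 11
L2: h(466,574)=(466*31+574)%997=65 [pair 0] h(349,951)=(349*31+951)%997=803 [pair 1] h(150,150)=(150*31+150)%997=812 [pair 2] -> [65, 803, 812]
  Sibling for proof at L1: 951
L3: h(65,803)=(65*31+803)%997=824 [pair 0] h(812,812)=(812*31+812)%997=62 [pair 1] -> [824, 62]
  Sibling for proof at L2: 65
L4: h(824,62)=(824*31+62)%997=681 [pair 0] -> [681]
  Sibling for proof at L3: 62
Root: 681
Proof path (sibling hashes from leaf to root): [11, 951, 65, 62]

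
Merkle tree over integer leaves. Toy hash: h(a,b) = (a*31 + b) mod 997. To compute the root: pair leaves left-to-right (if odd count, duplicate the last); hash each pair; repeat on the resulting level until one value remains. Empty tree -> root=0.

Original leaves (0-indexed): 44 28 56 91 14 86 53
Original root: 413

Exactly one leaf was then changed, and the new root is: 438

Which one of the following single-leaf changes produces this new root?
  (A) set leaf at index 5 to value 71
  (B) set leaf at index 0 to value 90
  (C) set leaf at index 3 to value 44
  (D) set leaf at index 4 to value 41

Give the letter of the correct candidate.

Original leaves: [44, 28, 56, 91, 14, 86, 53]
Target new root: 438
Try each candidate change and compute the resulting root:
Candidate A: set leaf[5] = 71 -> leaves = [44, 28, 56, 91, 14, 71, 53]
  L0: [44, 28, 56, 91, 14, 71, 53]
  L1: h(44,28)=(44*31+28)%997=395 h(56,91)=(56*31+91)%997=830 h(14,71)=(14*31+71)%997=505 h(53,53)=(53*31+53)%997=699 -> [395, 830, 505, 699]
  L2: h(395,830)=(395*31+830)%997=114 h(505,699)=(505*31+699)%997=402 -> [114, 402]
  L3: h(114,402)=(114*31+402)%997=945 -> [945]
  root = 945 != target 438
Candidate B: set leaf[0] = 90 -> leaves = [90, 28, 56, 91, 14, 86, 53]
  L0: [90, 28, 56, 91, 14, 86, 53]
  L1: h(90,28)=(90*31+28)%997=824 h(56,91)=(56*31+91)%997=830 h(14,86)=(14*31+86)%997=520 h(53,53)=(53*31+53)%997=699 -> [824, 830, 520, 699]
  L2: h(824,830)=(824*31+830)%997=452 h(520,699)=(520*31+699)%997=867 -> [452, 867]
  L3: h(452,867)=(452*31+867)%997=921 -> [921]
  root = 921 != target 438
Candidate C: set leaf[3] = 44 -> leaves = [44, 28, 56, 44, 14, 86, 53]
  L0: [44, 28, 56, 44, 14, 86, 53]
  L1: h(44,28)=(44*31+28)%997=395 h(56,44)=(56*31+44)%997=783 h(14,86)=(14*31+86)%997=520 h(53,53)=(53*31+53)%997=699 -> [395, 783, 520, 699]
  L2: h(395,783)=(395*31+783)%997=67 h(520,699)=(520*31+699)%997=867 -> [67, 867]
  L3: h(67,867)=(67*31+867)%997=950 -> [950]
  root = 950 != target 438
Candidate D: set leaf[4] = 41 -> leaves = [44, 28, 56, 91, 41, 86, 53]
  L0: [44, 28, 56, 91, 41, 86, 53]
  L1: h(44,28)=(44*31+28)%997=395 h(56,91)=(56*31+91)%997=830 h(41,86)=(41*31+86)%997=360 h(53,53)=(53*31+53)%997=699 -> [395, 830, 360, 699]
  L2: h(395,830)=(395*31+830)%997=114 h(360,699)=(360*31+699)%997=892 -> [114, 892]
  L3: h(114,892)=(114*31+892)%997=438 -> [438]
  root = 438 == target 438  ** MATCH **
Candidate D produces the target root.

Answer: D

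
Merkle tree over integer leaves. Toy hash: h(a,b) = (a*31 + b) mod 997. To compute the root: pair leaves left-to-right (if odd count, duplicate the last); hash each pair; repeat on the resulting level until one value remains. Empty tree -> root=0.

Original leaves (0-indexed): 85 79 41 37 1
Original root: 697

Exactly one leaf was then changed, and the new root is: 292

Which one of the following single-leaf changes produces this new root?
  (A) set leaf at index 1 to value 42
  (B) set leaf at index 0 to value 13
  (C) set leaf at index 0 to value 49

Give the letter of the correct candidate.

Answer: B

Derivation:
Original leaves: [85, 79, 41, 37, 1]
Target new root: 292
Try each candidate change and compute the resulting root:
Candidate A: set leaf[1] = 42 -> leaves = [85, 42, 41, 37, 1]
  L0: [85, 42, 41, 37, 1]
  L1: h(85,42)=(85*31+42)%997=683 h(41,37)=(41*31+37)%997=311 h(1,1)=(1*31+1)%997=32 -> [683, 311, 32]
  L2: h(683,311)=(683*31+311)%997=547 h(32,32)=(32*31+32)%997=27 -> [547, 27]
  L3: h(547,27)=(547*31+27)%997=35 -> [35]
  root = 35 != target 292
Candidate B: set leaf[0] = 13 -> leaves = [13, 79, 41, 37, 1]
  L0: [13, 79, 41, 37, 1]
  L1: h(13,79)=(13*31+79)%997=482 h(41,37)=(41*31+37)%997=311 h(1,1)=(1*31+1)%997=32 -> [482, 311, 32]
  L2: h(482,311)=(482*31+311)%997=298 h(32,32)=(32*31+32)%997=27 -> [298, 27]
  L3: h(298,27)=(298*31+27)%997=292 -> [292]
  root = 292 == target 292  ** MATCH **
Candidate C: set leaf[0] = 49 -> leaves = [49, 79, 41, 37, 1]
  L0: [49, 79, 41, 37, 1]
  L1: h(49,79)=(49*31+79)%997=601 h(41,37)=(41*31+37)%997=311 h(1,1)=(1*31+1)%997=32 -> [601, 311, 32]
  L2: h(601,311)=(601*31+311)%997=996 h(32,32)=(32*31+32)%997=27 -> [996, 27]
  L3: h(996,27)=(996*31+27)%997=993 -> [993]
  root = 993 != target 292
Candidate B produces the target root.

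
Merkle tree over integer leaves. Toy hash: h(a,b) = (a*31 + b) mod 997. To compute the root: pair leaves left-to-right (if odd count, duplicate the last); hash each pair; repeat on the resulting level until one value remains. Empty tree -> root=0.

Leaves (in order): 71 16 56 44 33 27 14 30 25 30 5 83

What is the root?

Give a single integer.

Answer: 225

Derivation:
L0: [71, 16, 56, 44, 33, 27, 14, 30, 25, 30, 5, 83]
L1: h(71,16)=(71*31+16)%997=223 h(56,44)=(56*31+44)%997=783 h(33,27)=(33*31+27)%997=53 h(14,30)=(14*31+30)%997=464 h(25,30)=(25*31+30)%997=805 h(5,83)=(5*31+83)%997=238 -> [223, 783, 53, 464, 805, 238]
L2: h(223,783)=(223*31+783)%997=717 h(53,464)=(53*31+464)%997=113 h(805,238)=(805*31+238)%997=268 -> [717, 113, 268]
L3: h(717,113)=(717*31+113)%997=406 h(268,268)=(268*31+268)%997=600 -> [406, 600]
L4: h(406,600)=(406*31+600)%997=225 -> [225]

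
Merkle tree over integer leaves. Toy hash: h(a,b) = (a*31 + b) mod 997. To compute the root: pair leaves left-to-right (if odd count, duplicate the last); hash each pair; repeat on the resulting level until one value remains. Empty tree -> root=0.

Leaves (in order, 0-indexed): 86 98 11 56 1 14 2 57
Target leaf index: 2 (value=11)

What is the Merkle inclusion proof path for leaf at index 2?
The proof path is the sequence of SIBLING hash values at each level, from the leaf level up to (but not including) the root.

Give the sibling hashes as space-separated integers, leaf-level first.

Answer: 56 770 517

Derivation:
L0 (leaves): [86, 98, 11, 56, 1, 14, 2, 57], target index=2
L1: h(86,98)=(86*31+98)%997=770 [pair 0] h(11,56)=(11*31+56)%997=397 [pair 1] h(1,14)=(1*31+14)%997=45 [pair 2] h(2,57)=(2*31+57)%997=119 [pair 3] -> [770, 397, 45, 119]
  Sibling for proof at L0: 56
L2: h(770,397)=(770*31+397)%997=339 [pair 0] h(45,119)=(45*31+119)%997=517 [pair 1] -> [339, 517]
  Sibling for proof at L1: 770
L3: h(339,517)=(339*31+517)%997=59 [pair 0] -> [59]
  Sibling for proof at L2: 517
Root: 59
Proof path (sibling hashes from leaf to root): [56, 770, 517]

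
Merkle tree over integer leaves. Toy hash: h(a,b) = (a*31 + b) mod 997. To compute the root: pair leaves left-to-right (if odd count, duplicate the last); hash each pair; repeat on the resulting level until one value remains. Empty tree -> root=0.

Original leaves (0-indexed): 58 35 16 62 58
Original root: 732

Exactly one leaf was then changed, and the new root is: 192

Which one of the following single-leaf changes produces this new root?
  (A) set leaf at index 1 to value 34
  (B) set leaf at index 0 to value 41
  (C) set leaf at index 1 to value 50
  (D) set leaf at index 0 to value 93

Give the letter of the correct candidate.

Original leaves: [58, 35, 16, 62, 58]
Target new root: 192
Try each candidate change and compute the resulting root:
Candidate A: set leaf[1] = 34 -> leaves = [58, 34, 16, 62, 58]
  L0: [58, 34, 16, 62, 58]
  L1: h(58,34)=(58*31+34)%997=835 h(16,62)=(16*31+62)%997=558 h(58,58)=(58*31+58)%997=859 -> [835, 558, 859]
  L2: h(835,558)=(835*31+558)%997=521 h(859,859)=(859*31+859)%997=569 -> [521, 569]
  L3: h(521,569)=(521*31+569)%997=768 -> [768]
  root = 768 != target 192
Candidate B: set leaf[0] = 41 -> leaves = [41, 35, 16, 62, 58]
  L0: [41, 35, 16, 62, 58]
  L1: h(41,35)=(41*31+35)%997=309 h(16,62)=(16*31+62)%997=558 h(58,58)=(58*31+58)%997=859 -> [309, 558, 859]
  L2: h(309,558)=(309*31+558)%997=167 h(859,859)=(859*31+859)%997=569 -> [167, 569]
  L3: h(167,569)=(167*31+569)%997=761 -> [761]
  root = 761 != target 192
Candidate C: set leaf[1] = 50 -> leaves = [58, 50, 16, 62, 58]
  L0: [58, 50, 16, 62, 58]
  L1: h(58,50)=(58*31+50)%997=851 h(16,62)=(16*31+62)%997=558 h(58,58)=(58*31+58)%997=859 -> [851, 558, 859]
  L2: h(851,558)=(851*31+558)%997=20 h(859,859)=(859*31+859)%997=569 -> [20, 569]
  L3: h(20,569)=(20*31+569)%997=192 -> [192]
  root = 192 == target 192  ** MATCH **
Candidate D: set leaf[0] = 93 -> leaves = [93, 35, 16, 62, 58]
  L0: [93, 35, 16, 62, 58]
  L1: h(93,35)=(93*31+35)%997=924 h(16,62)=(16*31+62)%997=558 h(58,58)=(58*31+58)%997=859 -> [924, 558, 859]
  L2: h(924,558)=(924*31+558)%997=289 h(859,859)=(859*31+859)%997=569 -> [289, 569]
  L3: h(289,569)=(289*31+569)%997=555 -> [555]
  root = 555 != target 192
Candidate C produces the target root.

Answer: C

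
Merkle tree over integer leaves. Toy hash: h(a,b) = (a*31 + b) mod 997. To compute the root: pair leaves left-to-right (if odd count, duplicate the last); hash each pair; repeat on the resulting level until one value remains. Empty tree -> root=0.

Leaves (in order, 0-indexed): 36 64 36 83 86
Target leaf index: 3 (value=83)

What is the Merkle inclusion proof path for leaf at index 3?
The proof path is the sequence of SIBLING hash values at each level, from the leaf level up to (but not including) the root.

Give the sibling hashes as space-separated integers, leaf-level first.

Answer: 36 183 328

Derivation:
L0 (leaves): [36, 64, 36, 83, 86], target index=3
L1: h(36,64)=(36*31+64)%997=183 [pair 0] h(36,83)=(36*31+83)%997=202 [pair 1] h(86,86)=(86*31+86)%997=758 [pair 2] -> [183, 202, 758]
  Sibling for proof at L0: 36
L2: h(183,202)=(183*31+202)%997=890 [pair 0] h(758,758)=(758*31+758)%997=328 [pair 1] -> [890, 328]
  Sibling for proof at L1: 183
L3: h(890,328)=(890*31+328)%997=2 [pair 0] -> [2]
  Sibling for proof at L2: 328
Root: 2
Proof path (sibling hashes from leaf to root): [36, 183, 328]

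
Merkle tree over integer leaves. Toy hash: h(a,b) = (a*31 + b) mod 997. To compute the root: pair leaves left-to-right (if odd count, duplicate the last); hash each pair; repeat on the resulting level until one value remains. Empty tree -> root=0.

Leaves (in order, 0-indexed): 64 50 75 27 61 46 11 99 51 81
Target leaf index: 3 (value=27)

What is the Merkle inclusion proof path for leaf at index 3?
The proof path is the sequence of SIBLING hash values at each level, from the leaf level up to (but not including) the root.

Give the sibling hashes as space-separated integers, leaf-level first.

L0 (leaves): [64, 50, 75, 27, 61, 46, 11, 99, 51, 81], target index=3
L1: h(64,50)=(64*31+50)%997=40 [pair 0] h(75,27)=(75*31+27)%997=358 [pair 1] h(61,46)=(61*31+46)%997=940 [pair 2] h(11,99)=(11*31+99)%997=440 [pair 3] h(51,81)=(51*31+81)%997=665 [pair 4] -> [40, 358, 940, 440, 665]
  Sibling for proof at L0: 75
L2: h(40,358)=(40*31+358)%997=601 [pair 0] h(940,440)=(940*31+440)%997=667 [pair 1] h(665,665)=(665*31+665)%997=343 [pair 2] -> [601, 667, 343]
  Sibling for proof at L1: 40
L3: h(601,667)=(601*31+667)%997=355 [pair 0] h(343,343)=(343*31+343)%997=9 [pair 1] -> [355, 9]
  Sibling for proof at L2: 667
L4: h(355,9)=(355*31+9)%997=47 [pair 0] -> [47]
  Sibling for proof at L3: 9
Root: 47
Proof path (sibling hashes from leaf to root): [75, 40, 667, 9]

Answer: 75 40 667 9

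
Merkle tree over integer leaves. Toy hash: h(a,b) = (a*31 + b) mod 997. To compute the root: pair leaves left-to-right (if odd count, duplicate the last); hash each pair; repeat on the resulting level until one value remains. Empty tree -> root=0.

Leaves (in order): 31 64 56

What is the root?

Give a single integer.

Answer: 666

Derivation:
L0: [31, 64, 56]
L1: h(31,64)=(31*31+64)%997=28 h(56,56)=(56*31+56)%997=795 -> [28, 795]
L2: h(28,795)=(28*31+795)%997=666 -> [666]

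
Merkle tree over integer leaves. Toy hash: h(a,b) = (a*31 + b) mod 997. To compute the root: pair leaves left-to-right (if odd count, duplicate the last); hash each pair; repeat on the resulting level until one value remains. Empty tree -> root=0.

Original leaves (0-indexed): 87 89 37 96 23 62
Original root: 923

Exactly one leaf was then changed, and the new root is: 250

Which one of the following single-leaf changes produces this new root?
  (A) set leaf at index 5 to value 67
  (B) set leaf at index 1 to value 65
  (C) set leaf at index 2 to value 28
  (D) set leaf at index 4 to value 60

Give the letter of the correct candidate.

Answer: C

Derivation:
Original leaves: [87, 89, 37, 96, 23, 62]
Target new root: 250
Try each candidate change and compute the resulting root:
Candidate A: set leaf[5] = 67 -> leaves = [87, 89, 37, 96, 23, 67]
  L0: [87, 89, 37, 96, 23, 67]
  L1: h(87,89)=(87*31+89)%997=792 h(37,96)=(37*31+96)%997=246 h(23,67)=(23*31+67)%997=780 -> [792, 246, 780]
  L2: h(792,246)=(792*31+246)%997=870 h(780,780)=(780*31+780)%997=35 -> [870, 35]
  L3: h(870,35)=(870*31+35)%997=86 -> [86]
  root = 86 != target 250
Candidate B: set leaf[1] = 65 -> leaves = [87, 65, 37, 96, 23, 62]
  L0: [87, 65, 37, 96, 23, 62]
  L1: h(87,65)=(87*31+65)%997=768 h(37,96)=(37*31+96)%997=246 h(23,62)=(23*31+62)%997=775 -> [768, 246, 775]
  L2: h(768,246)=(768*31+246)%997=126 h(775,775)=(775*31+775)%997=872 -> [126, 872]
  L3: h(126,872)=(126*31+872)%997=790 -> [790]
  root = 790 != target 250
Candidate C: set leaf[2] = 28 -> leaves = [87, 89, 28, 96, 23, 62]
  L0: [87, 89, 28, 96, 23, 62]
  L1: h(87,89)=(87*31+89)%997=792 h(28,96)=(28*31+96)%997=964 h(23,62)=(23*31+62)%997=775 -> [792, 964, 775]
  L2: h(792,964)=(792*31+964)%997=591 h(775,775)=(775*31+775)%997=872 -> [591, 872]
  L3: h(591,872)=(591*31+872)%997=250 -> [250]
  root = 250 == target 250  ** MATCH **
Candidate D: set leaf[4] = 60 -> leaves = [87, 89, 37, 96, 60, 62]
  L0: [87, 89, 37, 96, 60, 62]
  L1: h(87,89)=(87*31+89)%997=792 h(37,96)=(37*31+96)%997=246 h(60,62)=(60*31+62)%997=925 -> [792, 246, 925]
  L2: h(792,246)=(792*31+246)%997=870 h(925,925)=(925*31+925)%997=687 -> [870, 687]
  L3: h(870,687)=(870*31+687)%997=738 -> [738]
  root = 738 != target 250
Candidate C produces the target root.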